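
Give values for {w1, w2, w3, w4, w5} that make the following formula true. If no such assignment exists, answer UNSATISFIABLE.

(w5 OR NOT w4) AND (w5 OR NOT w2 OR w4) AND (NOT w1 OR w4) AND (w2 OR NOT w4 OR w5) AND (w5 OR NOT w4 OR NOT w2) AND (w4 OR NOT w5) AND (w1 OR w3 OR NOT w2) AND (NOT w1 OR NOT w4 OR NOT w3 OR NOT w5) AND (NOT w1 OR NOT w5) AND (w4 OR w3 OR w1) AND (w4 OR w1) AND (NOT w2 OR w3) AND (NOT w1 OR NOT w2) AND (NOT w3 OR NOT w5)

w1=false; w2=false; w3=false; w4=true; w5=true

Branch on w5: set w5 = true.
Unit clause (w4) forces w4 = true.
Unit clause (NOT w1) forces w1 = false.
Unit clause (NOT w3) forces w3 = false.
Unit clause (NOT w2) forces w2 = false.
Every clause now holds.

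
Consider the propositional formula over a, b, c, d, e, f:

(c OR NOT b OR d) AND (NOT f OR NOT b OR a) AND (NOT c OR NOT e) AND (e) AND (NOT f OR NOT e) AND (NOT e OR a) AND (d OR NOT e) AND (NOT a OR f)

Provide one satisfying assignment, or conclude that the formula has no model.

Unit clause (e) forces e = true.
Unit clause (NOT c) forces c = false.
Unit clause (NOT f) forces f = false.
Unit clause (a) forces a = true.
But (NOT a) is also a unit clause — contradiction.

UNSATISFIABLE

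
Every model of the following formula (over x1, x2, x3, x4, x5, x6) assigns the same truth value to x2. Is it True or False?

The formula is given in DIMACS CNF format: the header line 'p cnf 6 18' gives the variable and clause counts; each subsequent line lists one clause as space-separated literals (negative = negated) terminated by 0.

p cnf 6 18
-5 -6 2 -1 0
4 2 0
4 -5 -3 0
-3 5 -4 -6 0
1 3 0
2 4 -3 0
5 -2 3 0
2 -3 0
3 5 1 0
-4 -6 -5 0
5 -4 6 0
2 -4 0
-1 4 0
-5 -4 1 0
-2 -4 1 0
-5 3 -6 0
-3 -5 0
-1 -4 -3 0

Suppose x2 = False.
From the singleton clause (x4), x4 = True.
That conflicts with the unit clause (¬x4).
So every satisfying assignment has x2 = True.

True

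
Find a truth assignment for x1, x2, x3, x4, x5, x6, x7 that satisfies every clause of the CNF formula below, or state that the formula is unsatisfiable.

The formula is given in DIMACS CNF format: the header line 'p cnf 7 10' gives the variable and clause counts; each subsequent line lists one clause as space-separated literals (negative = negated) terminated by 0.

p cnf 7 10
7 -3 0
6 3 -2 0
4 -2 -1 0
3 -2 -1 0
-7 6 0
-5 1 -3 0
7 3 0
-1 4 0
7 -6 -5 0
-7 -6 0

Branch on x7: set x7 = True.
Unit clause (x6) forces x6 = True.
Now (¬x6) is unsatisfied and unit — conflict.
So x7 must be the other value — set x7 = False.
Unit clause (¬x3) forces x3 = False.
Now (x3) is unsatisfied and unit — conflict.
Both values of x7 lead to a conflict.

UNSATISFIABLE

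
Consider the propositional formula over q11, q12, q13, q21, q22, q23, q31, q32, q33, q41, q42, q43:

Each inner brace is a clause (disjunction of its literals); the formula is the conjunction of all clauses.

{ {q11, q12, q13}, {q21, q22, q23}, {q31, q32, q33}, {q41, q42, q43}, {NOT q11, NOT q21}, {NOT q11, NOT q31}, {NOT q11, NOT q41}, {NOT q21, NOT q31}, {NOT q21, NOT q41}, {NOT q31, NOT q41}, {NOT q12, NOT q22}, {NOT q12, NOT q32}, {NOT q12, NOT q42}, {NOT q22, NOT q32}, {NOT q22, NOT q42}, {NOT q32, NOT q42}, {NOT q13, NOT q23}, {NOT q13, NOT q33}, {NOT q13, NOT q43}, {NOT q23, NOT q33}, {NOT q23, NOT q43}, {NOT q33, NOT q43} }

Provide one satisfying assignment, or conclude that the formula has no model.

UNSATISFIABLE

Branch on q11: set q11 = false.
Branch on q12: set q12 = true.
The clause (NOT q22) is unit, so q22 = false.
The clause (NOT q32) is unit, so q32 = false.
The clause (NOT q42) is unit, so q42 = false.
Branch on q21: set q21 = true.
The clause (NOT q31) is unit, so q31 = false.
The clause (q33) is unit, so q33 = true.
The clause (NOT q41) is unit, so q41 = false.
The clause (q43) is unit, so q43 = true.
But (NOT q43) is also a unit clause — contradiction.
Undo q21 and try q21 = false.
The clause (q23) is unit, so q23 = true.
The clause (NOT q13) is unit, so q13 = false.
The clause (NOT q33) is unit, so q33 = false.
The clause (q31) is unit, so q31 = true.
The clause (NOT q41) is unit, so q41 = false.
The clause (q43) is unit, so q43 = true.
But (NOT q43) is also a unit clause — contradiction.
Either choice for q21 ends in contradiction.
Undo q12 and try q12 = false.
The clause (q13) is unit, so q13 = true.
The clause (NOT q23) is unit, so q23 = false.
The clause (NOT q33) is unit, so q33 = false.
The clause (NOT q43) is unit, so q43 = false.
Branch on q21: set q21 = true.
The clause (NOT q31) is unit, so q31 = false.
The clause (q32) is unit, so q32 = true.
The clause (NOT q41) is unit, so q41 = false.
The clause (q42) is unit, so q42 = true.
But (NOT q42) is also a unit clause — contradiction.
Undo q21 and try q21 = false.
The clause (q22) is unit, so q22 = true.
The clause (NOT q32) is unit, so q32 = false.
The clause (q31) is unit, so q31 = true.
The clause (NOT q41) is unit, so q41 = false.
The clause (q42) is unit, so q42 = true.
But (NOT q42) is also a unit clause — contradiction.
Either choice for q21 ends in contradiction.
Either choice for q12 ends in contradiction.
Undo q11 and try q11 = true.
The clause (NOT q21) is unit, so q21 = false.
The clause (NOT q31) is unit, so q31 = false.
The clause (NOT q41) is unit, so q41 = false.
Branch on q22: set q22 = true.
The clause (NOT q12) is unit, so q12 = false.
The clause (NOT q32) is unit, so q32 = false.
The clause (q33) is unit, so q33 = true.
The clause (NOT q42) is unit, so q42 = false.
The clause (q43) is unit, so q43 = true.
But (NOT q43) is also a unit clause — contradiction.
Undo q22 and try q22 = false.
The clause (q23) is unit, so q23 = true.
The clause (NOT q13) is unit, so q13 = false.
The clause (NOT q33) is unit, so q33 = false.
The clause (q32) is unit, so q32 = true.
The clause (NOT q12) is unit, so q12 = false.
The clause (NOT q42) is unit, so q42 = false.
The clause (q43) is unit, so q43 = true.
But (NOT q43) is also a unit clause — contradiction.
Either choice for q22 ends in contradiction.
Either choice for q11 ends in contradiction.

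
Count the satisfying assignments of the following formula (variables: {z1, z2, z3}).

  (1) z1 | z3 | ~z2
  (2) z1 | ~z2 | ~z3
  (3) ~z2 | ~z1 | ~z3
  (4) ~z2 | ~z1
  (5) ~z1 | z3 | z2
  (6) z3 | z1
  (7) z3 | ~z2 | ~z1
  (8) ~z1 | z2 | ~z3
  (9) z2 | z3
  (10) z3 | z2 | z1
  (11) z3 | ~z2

1

There are 2^3 = 8 truth assignments over (z1, z2, z3).
Split on z3. With z3 = 1, the clauses containing z3 are satisfied and ~z3 drops from the rest; 1 of the 2^2 = 4 assignments to the other variables satisfy what remains.
With z3 = 0, by the same count on the reduced clause set, 0 assignments work.
Total: 1 + 0 = 1.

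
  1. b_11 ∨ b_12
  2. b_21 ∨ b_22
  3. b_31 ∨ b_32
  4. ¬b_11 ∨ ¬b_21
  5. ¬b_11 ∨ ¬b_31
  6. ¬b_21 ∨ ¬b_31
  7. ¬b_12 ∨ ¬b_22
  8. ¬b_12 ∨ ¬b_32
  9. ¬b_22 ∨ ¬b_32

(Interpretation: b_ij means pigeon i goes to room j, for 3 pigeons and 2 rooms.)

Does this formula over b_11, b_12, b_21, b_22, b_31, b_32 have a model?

Suppose b_11 = True.
Unit clause (¬b_21) forces b_21 = False.
Unit clause (b_22) forces b_22 = True.
Unit clause (¬b_31) forces b_31 = False.
Unit clause (b_32) forces b_32 = True.
That conflicts with the unit clause (¬b_32).
Backtrack on b_11: now try b_11 = False.
Unit clause (b_12) forces b_12 = True.
Unit clause (¬b_22) forces b_22 = False.
Unit clause (b_21) forces b_21 = True.
Unit clause (¬b_31) forces b_31 = False.
Unit clause (b_32) forces b_32 = True.
That conflicts with the unit clause (¬b_32).
Both values of b_11 lead to a conflict.
No assignment satisfies every clause.

No, unsatisfiable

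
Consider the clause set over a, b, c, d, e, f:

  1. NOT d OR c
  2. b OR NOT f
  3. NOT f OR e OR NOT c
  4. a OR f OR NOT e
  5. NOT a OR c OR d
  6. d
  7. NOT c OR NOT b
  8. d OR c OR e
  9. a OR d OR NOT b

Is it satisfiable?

From the singleton clause (d), d = true.
From the singleton clause (c), c = true.
From the singleton clause (NOT b), b = false.
From the singleton clause (NOT f), f = false.
Suppose a = true.
Every clause is now satisfied; e is unconstrained.
A satisfying assignment: a=true, b=false, c=true, d=true, e=false, f=false.

Yes, satisfiable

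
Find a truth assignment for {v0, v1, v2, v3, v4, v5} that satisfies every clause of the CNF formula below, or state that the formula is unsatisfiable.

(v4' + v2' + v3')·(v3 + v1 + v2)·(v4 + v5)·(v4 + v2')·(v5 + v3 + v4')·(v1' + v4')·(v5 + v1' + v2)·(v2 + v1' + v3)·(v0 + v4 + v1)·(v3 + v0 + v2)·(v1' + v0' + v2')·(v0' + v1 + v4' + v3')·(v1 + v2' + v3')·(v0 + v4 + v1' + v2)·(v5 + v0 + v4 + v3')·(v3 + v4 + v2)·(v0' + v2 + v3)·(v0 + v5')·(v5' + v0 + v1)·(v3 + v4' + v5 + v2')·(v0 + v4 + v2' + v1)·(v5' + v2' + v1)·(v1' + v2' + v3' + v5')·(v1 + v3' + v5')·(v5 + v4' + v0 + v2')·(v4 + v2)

v0=0; v1=0; v2=0; v3=1; v4=1; v5=0

Branch on v4: set v4 = 1.
From the singleton clause (v1'), v1 = 0.
Branch on v2: set v2 = 0.
From the singleton clause (v3), v3 = 1.
From the singleton clause (v0'), v0 = 0.
From the singleton clause (v5'), v5 = 0.
All clauses are satisfied.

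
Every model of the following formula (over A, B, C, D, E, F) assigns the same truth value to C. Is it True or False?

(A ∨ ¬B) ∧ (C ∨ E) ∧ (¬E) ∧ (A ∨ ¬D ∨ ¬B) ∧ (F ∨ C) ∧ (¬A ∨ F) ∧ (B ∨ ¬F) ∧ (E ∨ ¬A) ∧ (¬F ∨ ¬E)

Suppose C = False.
(E) alone gives E = True.
That conflicts with the unit clause (¬E).
So every satisfying assignment has C = True.

True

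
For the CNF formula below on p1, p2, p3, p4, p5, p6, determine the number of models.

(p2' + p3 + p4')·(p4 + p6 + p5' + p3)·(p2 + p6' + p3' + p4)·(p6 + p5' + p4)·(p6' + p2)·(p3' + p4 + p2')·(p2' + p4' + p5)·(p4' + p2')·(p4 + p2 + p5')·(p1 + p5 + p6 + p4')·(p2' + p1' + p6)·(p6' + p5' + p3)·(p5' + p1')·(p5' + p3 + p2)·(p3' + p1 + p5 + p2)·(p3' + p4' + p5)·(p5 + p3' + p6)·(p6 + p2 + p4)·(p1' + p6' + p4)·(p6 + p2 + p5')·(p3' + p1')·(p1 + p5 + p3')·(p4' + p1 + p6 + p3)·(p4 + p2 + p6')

There are 2^6 = 64 truth assignments over (p1, p2, p3, p4, p5, p6).
Split on p1. With p1 = 1, the clauses containing p1 are satisfied and p1' drops from the rest; 1 of the 2^5 = 32 assignments to the other variables satisfy what remains.
With p1 = 0, by the same count on the reduced clause set, 2 assignments work.
(One model: p1=F, p2=T, p3=F, p4=F, p5=F, p6=F.)
Total: 1 + 2 = 3.

3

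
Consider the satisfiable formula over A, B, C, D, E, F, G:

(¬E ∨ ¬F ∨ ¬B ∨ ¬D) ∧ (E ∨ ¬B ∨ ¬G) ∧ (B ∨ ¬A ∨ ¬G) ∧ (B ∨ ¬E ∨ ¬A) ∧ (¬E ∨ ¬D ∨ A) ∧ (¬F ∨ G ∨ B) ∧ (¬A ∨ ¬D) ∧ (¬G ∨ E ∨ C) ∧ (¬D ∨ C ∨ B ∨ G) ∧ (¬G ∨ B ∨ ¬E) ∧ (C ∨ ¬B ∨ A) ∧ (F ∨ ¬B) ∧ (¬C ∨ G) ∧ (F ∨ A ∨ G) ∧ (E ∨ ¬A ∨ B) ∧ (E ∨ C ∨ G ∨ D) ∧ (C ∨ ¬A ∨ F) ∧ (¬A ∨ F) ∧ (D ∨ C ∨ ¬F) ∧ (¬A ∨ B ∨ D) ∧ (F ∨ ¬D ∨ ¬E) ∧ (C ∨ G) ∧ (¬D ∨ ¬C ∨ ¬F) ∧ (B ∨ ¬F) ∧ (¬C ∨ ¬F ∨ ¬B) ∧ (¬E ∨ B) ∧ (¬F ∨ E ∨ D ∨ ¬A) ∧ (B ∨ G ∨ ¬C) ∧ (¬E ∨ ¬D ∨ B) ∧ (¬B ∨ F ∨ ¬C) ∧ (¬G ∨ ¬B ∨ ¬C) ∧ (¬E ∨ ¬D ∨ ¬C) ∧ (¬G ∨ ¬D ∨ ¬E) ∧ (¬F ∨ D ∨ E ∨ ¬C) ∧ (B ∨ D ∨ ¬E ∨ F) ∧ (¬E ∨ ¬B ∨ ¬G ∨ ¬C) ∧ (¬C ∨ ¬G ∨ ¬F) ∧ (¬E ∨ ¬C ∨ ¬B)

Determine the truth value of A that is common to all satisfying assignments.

Suppose A = True.
From the singleton clause (¬D), D = False.
From the singleton clause (F), F = True.
From the singleton clause (C), C = True.
From the singleton clause (G), G = True.
That conflicts with the unit clause (¬G).
So every satisfying assignment has A = False.

False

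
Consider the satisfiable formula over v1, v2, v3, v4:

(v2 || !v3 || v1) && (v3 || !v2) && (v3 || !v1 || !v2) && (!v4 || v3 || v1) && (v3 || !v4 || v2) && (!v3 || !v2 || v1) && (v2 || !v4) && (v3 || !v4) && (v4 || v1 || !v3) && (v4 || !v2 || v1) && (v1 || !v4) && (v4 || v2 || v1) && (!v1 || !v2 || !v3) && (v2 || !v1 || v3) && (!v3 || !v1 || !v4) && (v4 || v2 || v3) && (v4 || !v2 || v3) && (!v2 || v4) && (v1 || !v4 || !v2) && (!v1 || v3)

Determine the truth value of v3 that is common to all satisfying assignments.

Suppose v3 = false.
From the singleton clause (!v2), v2 = false.
From the singleton clause (!v4), v4 = false.
That conflicts with the unit clause (v4).
So every satisfying assignment has v3 = True.

True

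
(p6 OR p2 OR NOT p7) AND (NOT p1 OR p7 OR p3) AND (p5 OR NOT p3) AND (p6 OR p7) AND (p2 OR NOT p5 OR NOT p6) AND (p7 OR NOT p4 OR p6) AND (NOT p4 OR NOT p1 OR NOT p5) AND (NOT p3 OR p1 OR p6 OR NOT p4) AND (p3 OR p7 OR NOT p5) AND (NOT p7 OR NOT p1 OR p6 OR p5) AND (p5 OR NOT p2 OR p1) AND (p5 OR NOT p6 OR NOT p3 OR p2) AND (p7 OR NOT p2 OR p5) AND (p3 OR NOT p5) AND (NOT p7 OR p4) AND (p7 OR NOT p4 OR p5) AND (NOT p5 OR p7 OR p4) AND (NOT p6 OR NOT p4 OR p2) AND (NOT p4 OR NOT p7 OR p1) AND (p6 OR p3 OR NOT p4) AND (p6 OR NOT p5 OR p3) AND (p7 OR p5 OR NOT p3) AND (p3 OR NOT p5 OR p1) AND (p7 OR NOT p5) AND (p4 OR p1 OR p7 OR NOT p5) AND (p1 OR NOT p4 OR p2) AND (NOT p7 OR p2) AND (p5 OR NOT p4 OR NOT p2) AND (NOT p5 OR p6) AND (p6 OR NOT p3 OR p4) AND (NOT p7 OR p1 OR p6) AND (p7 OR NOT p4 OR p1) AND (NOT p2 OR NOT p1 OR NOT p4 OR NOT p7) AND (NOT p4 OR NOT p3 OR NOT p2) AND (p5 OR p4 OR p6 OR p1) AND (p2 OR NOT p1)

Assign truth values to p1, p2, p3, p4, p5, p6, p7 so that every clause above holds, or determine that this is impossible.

Suppose p5 = false.
Unit clause (NOT p3) forces p3 = false.
Suppose p1 = false.
Unit clause (NOT p2) forces p2 = false.
Unit clause (NOT p4) forces p4 = false.
Unit clause (NOT p7) forces p7 = false.
Unit clause (p6) forces p6 = true.
Every clause now holds.

p1: false,  p2: false,  p3: false,  p4: false,  p5: false,  p6: true,  p7: false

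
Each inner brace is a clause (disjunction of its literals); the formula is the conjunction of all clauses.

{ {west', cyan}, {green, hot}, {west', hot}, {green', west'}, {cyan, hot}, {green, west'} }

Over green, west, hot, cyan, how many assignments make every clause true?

5

There are 2^4 = 16 truth assignments over (green, west, hot, cyan).
Check each against the 6 clauses (columns in the order green, west, hot, cyan):
  F F F F  ✗ fails (green + hot)
  F F F T  ✗ fails (green + hot)
  F F T F  ✓ satisfies all
  F F T T  ✓ satisfies all
  F T F F  ✗ fails (west' + cyan)
  F T F T  ✗ fails (green + hot)
  F T T F  ✗ fails (west' + cyan)
  F T T T  ✗ fails (green + west')
  T F F F  ✗ fails (cyan + hot)
  T F F T  ✓ satisfies all
  T F T F  ✓ satisfies all
  T F T T  ✓ satisfies all
  T T F F  ✗ fails (west' + cyan)
  T T F T  ✗ fails (west' + hot)
  T T T F  ✗ fails (west' + cyan)
  T T T T  ✗ fails (green' + west')
5 of the 16 rows are models.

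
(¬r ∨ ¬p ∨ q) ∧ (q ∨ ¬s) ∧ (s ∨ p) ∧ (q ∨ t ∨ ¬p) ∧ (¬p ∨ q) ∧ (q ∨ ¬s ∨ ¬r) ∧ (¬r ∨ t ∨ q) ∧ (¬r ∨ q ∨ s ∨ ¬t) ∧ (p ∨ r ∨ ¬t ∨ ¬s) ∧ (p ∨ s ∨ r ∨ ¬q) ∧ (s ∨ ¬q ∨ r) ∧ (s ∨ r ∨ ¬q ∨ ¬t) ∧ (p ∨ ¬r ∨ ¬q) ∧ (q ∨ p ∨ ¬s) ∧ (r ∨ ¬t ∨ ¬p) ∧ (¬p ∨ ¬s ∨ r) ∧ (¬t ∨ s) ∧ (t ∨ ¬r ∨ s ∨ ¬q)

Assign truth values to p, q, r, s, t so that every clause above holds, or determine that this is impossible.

p: True; q: True; r: True; s: True; t: True

Suppose q = True.
Suppose s = True.
Suppose p = True.
The clause (r) is unit, so r = True.
All clauses hold; t can take either value.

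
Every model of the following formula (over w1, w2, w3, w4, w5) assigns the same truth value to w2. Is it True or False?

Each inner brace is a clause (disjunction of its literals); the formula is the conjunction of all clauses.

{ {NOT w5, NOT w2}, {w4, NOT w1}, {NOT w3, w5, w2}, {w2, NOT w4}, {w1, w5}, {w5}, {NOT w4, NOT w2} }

Suppose w2 = true.
From the singleton clause (NOT w5), w5 = false.
Now (w5) is unsatisfied and unit — conflict.
So every satisfying assignment has w2 = False.

False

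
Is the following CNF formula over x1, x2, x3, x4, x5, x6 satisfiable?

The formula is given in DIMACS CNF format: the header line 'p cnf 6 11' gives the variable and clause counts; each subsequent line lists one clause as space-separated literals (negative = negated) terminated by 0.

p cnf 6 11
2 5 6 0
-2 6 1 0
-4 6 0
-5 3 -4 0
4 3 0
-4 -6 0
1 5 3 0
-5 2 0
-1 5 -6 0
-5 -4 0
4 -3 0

No

Suppose x4 = False.
Unit clause (x3) forces x3 = True.
Now (¬x3) is unsatisfied and unit — conflict.
So x4 must be the other value — set x4 = True.
Unit clause (x6) forces x6 = True.
Now (¬x6) is unsatisfied and unit — conflict.
Either choice for x4 ends in contradiction.
No assignment satisfies every clause.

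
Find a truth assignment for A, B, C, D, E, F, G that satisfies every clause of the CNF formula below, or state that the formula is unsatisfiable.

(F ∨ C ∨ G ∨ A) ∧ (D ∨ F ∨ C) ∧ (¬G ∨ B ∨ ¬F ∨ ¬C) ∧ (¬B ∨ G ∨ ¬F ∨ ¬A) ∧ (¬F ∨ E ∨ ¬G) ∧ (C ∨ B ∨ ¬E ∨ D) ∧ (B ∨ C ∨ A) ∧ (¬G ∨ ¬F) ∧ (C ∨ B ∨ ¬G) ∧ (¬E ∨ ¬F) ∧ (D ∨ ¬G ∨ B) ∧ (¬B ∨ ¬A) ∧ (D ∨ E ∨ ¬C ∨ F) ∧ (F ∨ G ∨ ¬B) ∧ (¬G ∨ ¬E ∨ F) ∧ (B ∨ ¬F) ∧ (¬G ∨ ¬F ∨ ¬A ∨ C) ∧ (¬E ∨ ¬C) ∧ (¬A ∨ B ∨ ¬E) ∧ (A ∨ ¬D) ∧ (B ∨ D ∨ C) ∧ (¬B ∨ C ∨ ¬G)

A=True, B=False, C=False, D=True, E=False, F=False, G=False

Case G = False:
Case E = False:
Case B = False:
The clause (¬F) is unit, so F = False.
Case C = False:
The clause (A) is unit, so A = True.
The clause (D) is unit, so D = True.
All clauses are satisfied.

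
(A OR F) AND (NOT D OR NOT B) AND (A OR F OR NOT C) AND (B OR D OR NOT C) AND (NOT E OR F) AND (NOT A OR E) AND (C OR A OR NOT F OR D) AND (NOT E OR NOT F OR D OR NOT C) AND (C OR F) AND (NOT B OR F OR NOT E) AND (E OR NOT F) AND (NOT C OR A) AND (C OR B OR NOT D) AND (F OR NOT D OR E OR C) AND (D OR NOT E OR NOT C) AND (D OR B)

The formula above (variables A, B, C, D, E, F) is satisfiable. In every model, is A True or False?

True

Suppose A = false.
Unit clause (F) forces F = true.
Unit clause (E) forces E = true.
Unit clause (NOT C) forces C = false.
Unit clause (D) forces D = true.
Unit clause (NOT B) forces B = false.
Now (B) is unsatisfied and unit — conflict.
So every satisfying assignment has A = True.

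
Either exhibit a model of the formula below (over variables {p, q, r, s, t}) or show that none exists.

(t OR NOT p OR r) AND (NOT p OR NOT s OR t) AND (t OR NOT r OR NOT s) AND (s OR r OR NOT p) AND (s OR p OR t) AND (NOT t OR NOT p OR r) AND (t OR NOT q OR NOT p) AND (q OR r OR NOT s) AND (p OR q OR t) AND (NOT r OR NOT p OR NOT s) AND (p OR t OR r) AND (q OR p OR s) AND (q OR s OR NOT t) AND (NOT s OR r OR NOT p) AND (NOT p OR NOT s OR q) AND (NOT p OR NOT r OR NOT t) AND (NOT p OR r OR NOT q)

Branch on t: set t = true.
Branch on p: set p = false.
Branch on q: set q = true.
All clauses hold; r, s can take either value.

p ↦ false; q ↦ true; r ↦ true; s ↦ true; t ↦ true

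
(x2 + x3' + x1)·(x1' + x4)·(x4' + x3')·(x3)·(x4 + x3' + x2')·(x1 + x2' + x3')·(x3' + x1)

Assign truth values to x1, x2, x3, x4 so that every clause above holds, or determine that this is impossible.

Unit clause (x3) forces x3 = 1.
Unit clause (x4') forces x4 = 0.
Unit clause (x1') forces x1 = 0.
But (x1) is also a unit clause — contradiction.

UNSATISFIABLE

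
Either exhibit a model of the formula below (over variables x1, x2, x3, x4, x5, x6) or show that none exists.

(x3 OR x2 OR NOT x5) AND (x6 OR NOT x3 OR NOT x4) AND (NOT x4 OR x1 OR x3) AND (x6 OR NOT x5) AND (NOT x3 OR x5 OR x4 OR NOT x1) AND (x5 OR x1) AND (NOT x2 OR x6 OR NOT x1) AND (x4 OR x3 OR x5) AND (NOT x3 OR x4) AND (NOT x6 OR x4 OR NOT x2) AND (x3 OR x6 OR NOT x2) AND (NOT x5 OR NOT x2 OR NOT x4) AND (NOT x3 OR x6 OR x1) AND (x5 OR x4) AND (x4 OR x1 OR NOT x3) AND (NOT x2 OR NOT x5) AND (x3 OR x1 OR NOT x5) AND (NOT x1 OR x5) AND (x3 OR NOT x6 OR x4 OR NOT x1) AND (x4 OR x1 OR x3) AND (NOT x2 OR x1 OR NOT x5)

x1: false, x2: false, x3: true, x4: true, x5: true, x6: true

Try x6 = true.
Try x5 = true.
From the singleton clause (NOT x2), x2 = false.
From the singleton clause (x3), x3 = true.
From the singleton clause (x4), x4 = true.
No clause remains; x1 is free.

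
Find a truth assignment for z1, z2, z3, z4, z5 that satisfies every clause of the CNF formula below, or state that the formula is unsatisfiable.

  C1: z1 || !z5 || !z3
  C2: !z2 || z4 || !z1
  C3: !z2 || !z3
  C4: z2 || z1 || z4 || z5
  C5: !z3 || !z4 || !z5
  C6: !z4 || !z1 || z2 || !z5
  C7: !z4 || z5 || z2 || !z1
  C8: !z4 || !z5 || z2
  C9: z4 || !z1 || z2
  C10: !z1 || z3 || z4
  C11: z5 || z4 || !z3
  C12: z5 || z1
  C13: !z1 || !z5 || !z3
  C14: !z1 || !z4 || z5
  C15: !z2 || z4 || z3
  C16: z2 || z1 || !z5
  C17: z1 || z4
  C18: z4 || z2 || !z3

z1 ↦ false; z2 ↦ true; z3 ↦ false; z4 ↦ true; z5 ↦ true

Case z2 = true:
The clause (!z3) is unit, so z3 = false.
The clause (z4) is unit, so z4 = true.
Case z5 = true:
No clause remains; z1 is free.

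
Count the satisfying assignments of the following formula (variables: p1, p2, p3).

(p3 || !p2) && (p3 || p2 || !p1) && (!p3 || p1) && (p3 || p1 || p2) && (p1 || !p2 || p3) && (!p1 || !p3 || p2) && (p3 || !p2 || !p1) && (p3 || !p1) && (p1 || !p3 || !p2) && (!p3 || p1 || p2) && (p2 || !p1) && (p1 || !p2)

There are 2^3 = 8 truth assignments over (p1, p2, p3).
Split on p3. With p3 = true, the clauses containing p3 are satisfied and !p3 drops from the rest; 1 of the 2^2 = 4 assignments to the other variables satisfy what remains.
With p3 = false, by the same count on the reduced clause set, 0 assignments work.
Total: 1 + 0 = 1.

1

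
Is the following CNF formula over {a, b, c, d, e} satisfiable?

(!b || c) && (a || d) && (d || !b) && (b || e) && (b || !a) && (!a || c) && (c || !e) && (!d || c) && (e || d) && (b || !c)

Case b = true:
Unit clause (c) forces c = true.
Unit clause (d) forces d = true.
No clause remains; a, e are free.
A satisfying assignment: a=true,  b=true,  c=true,  d=true,  e=true.

Yes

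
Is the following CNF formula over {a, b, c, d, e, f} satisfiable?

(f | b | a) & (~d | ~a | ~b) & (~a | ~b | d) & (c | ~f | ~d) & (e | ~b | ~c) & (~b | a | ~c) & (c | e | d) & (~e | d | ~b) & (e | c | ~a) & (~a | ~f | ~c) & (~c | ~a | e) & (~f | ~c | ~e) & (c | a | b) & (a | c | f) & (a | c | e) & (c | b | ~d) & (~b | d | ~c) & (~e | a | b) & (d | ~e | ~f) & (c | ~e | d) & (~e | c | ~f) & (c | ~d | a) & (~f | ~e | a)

Branch on f: set f = 0.
Branch on b: set b = 0.
The clause (a) is unit, so a = 1.
Branch on e: set e = 1.
Branch on c: set c = 1.
No clause remains; d is free.
A satisfying assignment: a=1, b=0, c=1, d=0, e=1, f=0.

Satisfiable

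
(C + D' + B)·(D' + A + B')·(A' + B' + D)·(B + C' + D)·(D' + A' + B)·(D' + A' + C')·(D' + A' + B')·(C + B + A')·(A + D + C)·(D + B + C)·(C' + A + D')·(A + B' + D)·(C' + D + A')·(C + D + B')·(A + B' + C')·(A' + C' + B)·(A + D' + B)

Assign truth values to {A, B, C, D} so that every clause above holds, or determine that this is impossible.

UNSATISFIABLE

Try C = 1.
Try B = 1.
(A) alone gives A = 1.
(D) alone gives D = 1.
That conflicts with the unit clause (D').
Undo B and try B = 0.
(D) alone gives D = 1.
(A') alone gives A = 0.
That conflicts with the unit clause (A).
Both values of B lead to a conflict.
Undo C and try C = 0.
Try D = 0.
(A) alone gives A = 1.
(B') alone gives B = 0.
That conflicts with the unit clause (B).
Undo D and try D = 1.
(B) alone gives B = 1.
(A) alone gives A = 1.
That conflicts with the unit clause (A').
Both values of D lead to a conflict.
Both values of C lead to a conflict.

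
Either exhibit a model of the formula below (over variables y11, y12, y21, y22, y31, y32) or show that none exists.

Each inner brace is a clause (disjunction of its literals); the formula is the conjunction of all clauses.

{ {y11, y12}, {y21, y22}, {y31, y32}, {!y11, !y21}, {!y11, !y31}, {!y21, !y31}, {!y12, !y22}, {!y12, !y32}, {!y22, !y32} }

UNSATISFIABLE

Branch on y11: set y11 = true.
The clause (!y21) is unit, so y21 = false.
The clause (y22) is unit, so y22 = true.
The clause (!y31) is unit, so y31 = false.
The clause (y32) is unit, so y32 = true.
Now (!y32) is unsatisfied and unit — conflict.
So y11 must be the other value — set y11 = false.
The clause (y12) is unit, so y12 = true.
The clause (!y22) is unit, so y22 = false.
The clause (y21) is unit, so y21 = true.
The clause (!y31) is unit, so y31 = false.
The clause (y32) is unit, so y32 = true.
Now (!y32) is unsatisfied and unit — conflict.
Both values of y11 lead to a conflict.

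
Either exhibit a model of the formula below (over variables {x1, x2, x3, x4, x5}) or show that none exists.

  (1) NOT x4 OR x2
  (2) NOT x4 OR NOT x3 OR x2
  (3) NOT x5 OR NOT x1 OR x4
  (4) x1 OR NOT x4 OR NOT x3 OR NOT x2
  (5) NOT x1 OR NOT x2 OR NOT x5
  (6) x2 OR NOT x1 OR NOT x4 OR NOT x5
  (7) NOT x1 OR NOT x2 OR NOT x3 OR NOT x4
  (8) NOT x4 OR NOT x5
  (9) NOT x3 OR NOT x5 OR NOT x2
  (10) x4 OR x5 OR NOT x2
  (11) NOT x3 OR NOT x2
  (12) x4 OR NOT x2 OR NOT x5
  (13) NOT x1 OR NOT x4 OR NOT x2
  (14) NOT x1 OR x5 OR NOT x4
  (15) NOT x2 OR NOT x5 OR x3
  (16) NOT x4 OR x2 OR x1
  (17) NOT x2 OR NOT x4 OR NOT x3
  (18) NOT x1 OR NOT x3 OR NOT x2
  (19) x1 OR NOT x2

Suppose x4 = false.
Suppose x5 = false.
(NOT x2) alone gives x2 = false.
All clauses hold; x1, x3 can take either value.

x1=true,  x2=false,  x3=false,  x4=false,  x5=false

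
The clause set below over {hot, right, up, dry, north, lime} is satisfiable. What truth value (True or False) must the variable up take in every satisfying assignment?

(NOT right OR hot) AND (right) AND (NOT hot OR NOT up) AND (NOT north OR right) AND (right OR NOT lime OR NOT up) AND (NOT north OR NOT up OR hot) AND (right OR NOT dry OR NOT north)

False

Suppose up = true.
From the singleton clause (right), right = true.
From the singleton clause (hot), hot = true.
That conflicts with the unit clause (NOT hot).
So every satisfying assignment has up = False.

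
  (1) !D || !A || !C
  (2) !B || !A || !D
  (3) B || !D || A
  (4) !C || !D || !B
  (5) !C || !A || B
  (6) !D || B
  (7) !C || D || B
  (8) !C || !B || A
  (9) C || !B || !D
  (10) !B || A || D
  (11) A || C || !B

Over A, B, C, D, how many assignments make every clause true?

4

There are 2^4 = 16 truth assignments over (A, B, C, D).
Check each against the 11 clauses (columns in the order A, B, C, D):
  F F F F  ✓ satisfies all
  F F F T  ✗ fails (B || !D || A)
  F F T F  ✗ fails (!C || D || B)
  F F T T  ✗ fails (B || !D || A)
  F T F F  ✗ fails (!B || A || D)
  F T F T  ✗ fails (C || !B || !D)
  F T T F  ✗ fails (!C || !B || A)
  F T T T  ✗ fails (!C || !D || !B)
  T F F F  ✓ satisfies all
  T F F T  ✗ fails (!D || B)
  T F T F  ✗ fails (!C || !A || B)
  T F T T  ✗ fails (!D || !A || !C)
  T T F F  ✓ satisfies all
  T T F T  ✗ fails (!B || !A || !D)
  T T T F  ✓ satisfies all
  T T T T  ✗ fails (!D || !A || !C)
4 of the 16 rows are models.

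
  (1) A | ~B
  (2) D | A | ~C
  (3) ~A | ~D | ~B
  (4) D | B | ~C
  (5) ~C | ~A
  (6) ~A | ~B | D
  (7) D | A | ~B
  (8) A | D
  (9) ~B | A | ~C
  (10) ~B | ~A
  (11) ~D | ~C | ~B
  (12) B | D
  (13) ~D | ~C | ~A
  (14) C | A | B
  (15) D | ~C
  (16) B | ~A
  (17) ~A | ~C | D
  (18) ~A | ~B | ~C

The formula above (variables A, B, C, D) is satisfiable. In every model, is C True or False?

True

Suppose C = 0.
Branch on A: set A = 1.
From the singleton clause (~B), B = 0.
That conflicts with the unit clause (B).
So A must be the other value — set A = 0.
From the singleton clause (~B), B = 0.
That conflicts with the unit clause (B).
Either choice for A ends in contradiction.
So every satisfying assignment has C = True.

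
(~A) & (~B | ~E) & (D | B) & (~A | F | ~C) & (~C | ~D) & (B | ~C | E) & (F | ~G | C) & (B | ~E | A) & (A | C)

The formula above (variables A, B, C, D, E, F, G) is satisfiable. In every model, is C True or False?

Suppose C = 0.
Unit clause (~A) forces A = 0.
But (A) is also a unit clause — contradiction.
So every satisfying assignment has C = True.

True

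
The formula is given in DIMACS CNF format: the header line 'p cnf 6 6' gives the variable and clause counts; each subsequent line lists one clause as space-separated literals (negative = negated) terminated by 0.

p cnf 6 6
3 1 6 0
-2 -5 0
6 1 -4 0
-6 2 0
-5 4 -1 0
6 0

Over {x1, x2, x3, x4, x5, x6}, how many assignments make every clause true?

8

There are 2^6 = 64 truth assignments over (x1, x2, x3, x4, x5, x6).
Split on x1. With x1 = True, the clauses containing x1 are satisfied and ¬x1 drops from the rest; 4 of the 2^5 = 32 assignments to the other variables satisfy what remains.
With x1 = False, by the same count on the reduced clause set, 4 assignments work.
Total: 4 + 4 = 8.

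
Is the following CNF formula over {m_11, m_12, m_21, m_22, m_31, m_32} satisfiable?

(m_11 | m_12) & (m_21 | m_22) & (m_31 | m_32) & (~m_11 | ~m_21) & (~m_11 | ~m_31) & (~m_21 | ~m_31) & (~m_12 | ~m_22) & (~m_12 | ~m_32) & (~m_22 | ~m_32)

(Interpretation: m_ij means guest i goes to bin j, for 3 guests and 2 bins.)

No

Branch on m_11: set m_11 = 1.
(~m_21) alone gives m_21 = 0.
(m_22) alone gives m_22 = 1.
(~m_31) alone gives m_31 = 0.
(m_32) alone gives m_32 = 1.
But (~m_32) is also a unit clause — contradiction.
So m_11 must be the other value — set m_11 = 0.
(m_12) alone gives m_12 = 1.
(~m_22) alone gives m_22 = 0.
(m_21) alone gives m_21 = 1.
(~m_31) alone gives m_31 = 0.
(m_32) alone gives m_32 = 1.
But (~m_32) is also a unit clause — contradiction.
Both values of m_11 lead to a conflict.
No assignment satisfies every clause.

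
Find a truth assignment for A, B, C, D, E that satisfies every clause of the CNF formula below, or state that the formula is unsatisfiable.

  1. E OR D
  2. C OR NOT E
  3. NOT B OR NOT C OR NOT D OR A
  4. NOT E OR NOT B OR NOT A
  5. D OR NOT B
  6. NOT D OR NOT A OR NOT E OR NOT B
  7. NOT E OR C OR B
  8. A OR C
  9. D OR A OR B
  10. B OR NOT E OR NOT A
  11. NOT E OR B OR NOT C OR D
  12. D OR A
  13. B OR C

A: false,  B: false,  C: true,  D: true,  E: true

Branch on E: set E = true.
(C) alone gives C = true.
Branch on B: set B = false.
(NOT A) alone gives A = false.
(D) alone gives D = true.
All clauses are satisfied.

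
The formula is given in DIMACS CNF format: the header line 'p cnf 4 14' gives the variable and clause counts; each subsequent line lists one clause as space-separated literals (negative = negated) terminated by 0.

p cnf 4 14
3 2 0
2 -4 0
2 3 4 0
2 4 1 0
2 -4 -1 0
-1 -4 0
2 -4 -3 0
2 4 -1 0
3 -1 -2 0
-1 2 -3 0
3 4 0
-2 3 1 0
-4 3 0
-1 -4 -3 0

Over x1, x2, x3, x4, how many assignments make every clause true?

3

There are 2^4 = 16 truth assignments over (x1, x2, x3, x4).
Split on x2. With x2 = True, the clauses containing x2 are satisfied and ¬x2 drops from the rest; 3 of the 2^3 = 8 assignments to the other variables satisfy what remains.
With x2 = False, by the same count on the reduced clause set, 0 assignments work.
Total: 3 + 0 = 3.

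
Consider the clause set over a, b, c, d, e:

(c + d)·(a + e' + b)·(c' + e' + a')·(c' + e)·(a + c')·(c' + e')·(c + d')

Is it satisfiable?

Unsatisfiable

Branch on c: set c = 1.
From the singleton clause (e), e = 1.
But (e') is also a unit clause — contradiction.
Undo c and try c = 0.
From the singleton clause (d), d = 1.
But (d') is also a unit clause — contradiction.
Both values of c lead to a conflict.
No assignment satisfies every clause.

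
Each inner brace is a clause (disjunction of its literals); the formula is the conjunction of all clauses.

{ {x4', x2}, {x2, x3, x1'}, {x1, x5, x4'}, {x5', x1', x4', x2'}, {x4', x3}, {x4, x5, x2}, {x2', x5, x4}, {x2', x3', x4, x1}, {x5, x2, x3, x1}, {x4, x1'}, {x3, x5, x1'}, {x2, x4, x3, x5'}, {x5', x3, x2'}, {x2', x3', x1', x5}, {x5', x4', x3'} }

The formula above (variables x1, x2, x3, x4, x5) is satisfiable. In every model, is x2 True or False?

Suppose x2 = 1.
Try x4 = 0.
The clause (x5) is unit, so x5 = 1.
The clause (x1') is unit, so x1 = 0.
The clause (x3') is unit, so x3 = 0.
That conflicts with the unit clause (x3).
Undo x4 and try x4 = 1.
The clause (x3) is unit, so x3 = 1.
The clause (x5') is unit, so x5 = 0.
The clause (x1) is unit, so x1 = 1.
That conflicts with the unit clause (x1').
Either choice for x4 ends in contradiction.
So every satisfying assignment has x2 = False.

False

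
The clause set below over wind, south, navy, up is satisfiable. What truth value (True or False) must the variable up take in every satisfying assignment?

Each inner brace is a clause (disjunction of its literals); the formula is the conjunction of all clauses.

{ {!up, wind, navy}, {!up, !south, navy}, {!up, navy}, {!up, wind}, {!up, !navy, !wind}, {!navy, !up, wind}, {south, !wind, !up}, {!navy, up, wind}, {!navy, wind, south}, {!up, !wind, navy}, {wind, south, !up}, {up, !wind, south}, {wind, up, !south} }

Suppose up = true.
From the singleton clause (navy), navy = true.
From the singleton clause (wind), wind = true.
That conflicts with the unit clause (!wind).
So every satisfying assignment has up = False.

False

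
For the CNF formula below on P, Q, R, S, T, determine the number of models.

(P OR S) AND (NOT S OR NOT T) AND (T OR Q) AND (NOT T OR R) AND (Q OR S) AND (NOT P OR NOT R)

There are 2^5 = 32 truth assignments over (P, Q, R, S, T).
Split on P. With P = true, the clauses containing P are satisfied and NOT P drops from the rest; 2 of the 2^4 = 16 assignments to the other variables satisfy what remains.
With P = false, by the same count on the reduced clause set, 2 assignments work.
(One model: P=F, Q=T, R=F, S=T, T=F.)
Total: 2 + 2 = 4.

4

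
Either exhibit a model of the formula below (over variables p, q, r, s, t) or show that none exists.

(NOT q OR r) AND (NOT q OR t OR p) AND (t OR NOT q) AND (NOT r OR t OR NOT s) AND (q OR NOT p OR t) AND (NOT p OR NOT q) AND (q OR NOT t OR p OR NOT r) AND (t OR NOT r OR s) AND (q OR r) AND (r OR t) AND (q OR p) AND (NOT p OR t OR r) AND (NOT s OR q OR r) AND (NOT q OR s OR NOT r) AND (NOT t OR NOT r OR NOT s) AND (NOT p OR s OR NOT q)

Try q = false.
From the singleton clause (r), r = true.
From the singleton clause (p), p = true.
From the singleton clause (t), t = true.
From the singleton clause (NOT s), s = false.
All clauses are satisfied.

p ↦ true; q ↦ false; r ↦ true; s ↦ false; t ↦ true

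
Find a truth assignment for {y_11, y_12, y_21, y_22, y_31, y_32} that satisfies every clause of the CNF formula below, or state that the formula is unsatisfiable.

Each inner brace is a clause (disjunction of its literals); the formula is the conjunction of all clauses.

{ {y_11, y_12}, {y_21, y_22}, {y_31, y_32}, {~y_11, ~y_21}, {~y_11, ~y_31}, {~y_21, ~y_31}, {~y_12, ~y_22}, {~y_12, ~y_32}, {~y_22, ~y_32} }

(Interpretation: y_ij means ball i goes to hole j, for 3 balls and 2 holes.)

Branch on y_11: set y_11 = 1.
The clause (~y_21) is unit, so y_21 = 0.
The clause (y_22) is unit, so y_22 = 1.
The clause (~y_31) is unit, so y_31 = 0.
The clause (y_32) is unit, so y_32 = 1.
But (~y_32) is also a unit clause — contradiction.
Undo y_11 and try y_11 = 0.
The clause (y_12) is unit, so y_12 = 1.
The clause (~y_22) is unit, so y_22 = 0.
The clause (y_21) is unit, so y_21 = 1.
The clause (~y_31) is unit, so y_31 = 0.
The clause (y_32) is unit, so y_32 = 1.
But (~y_32) is also a unit clause — contradiction.
Either choice for y_11 ends in contradiction.

UNSATISFIABLE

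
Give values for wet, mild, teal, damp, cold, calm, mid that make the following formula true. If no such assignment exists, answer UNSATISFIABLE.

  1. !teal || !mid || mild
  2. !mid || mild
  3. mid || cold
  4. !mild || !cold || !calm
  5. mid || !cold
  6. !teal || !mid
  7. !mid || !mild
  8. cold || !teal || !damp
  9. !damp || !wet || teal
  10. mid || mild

Case mid = false:
The clause (cold) is unit, so cold = true.
But (!cold) is also a unit clause — contradiction.
That branch fails; take mid = true instead.
The clause (mild) is unit, so mild = true.
But (!mild) is also a unit clause — contradiction.
Both values of mid lead to a conflict.

UNSATISFIABLE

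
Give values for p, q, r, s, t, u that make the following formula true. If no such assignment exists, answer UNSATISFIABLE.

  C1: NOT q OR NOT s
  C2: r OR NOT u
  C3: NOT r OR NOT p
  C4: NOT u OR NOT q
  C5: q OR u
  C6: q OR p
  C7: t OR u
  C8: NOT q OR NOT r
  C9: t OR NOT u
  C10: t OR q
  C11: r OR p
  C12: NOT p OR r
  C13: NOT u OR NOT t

Try q = false.
(u) alone gives u = true.
(r) alone gives r = true.
(NOT p) alone gives p = false.
But (p) is also a unit clause — contradiction.
That branch fails; take q = true instead.
(NOT s) alone gives s = false.
(NOT u) alone gives u = false.
(t) alone gives t = true.
(NOT r) alone gives r = false.
(p) alone gives p = true.
But (NOT p) is also a unit clause — contradiction.
Both values of q lead to a conflict.

UNSATISFIABLE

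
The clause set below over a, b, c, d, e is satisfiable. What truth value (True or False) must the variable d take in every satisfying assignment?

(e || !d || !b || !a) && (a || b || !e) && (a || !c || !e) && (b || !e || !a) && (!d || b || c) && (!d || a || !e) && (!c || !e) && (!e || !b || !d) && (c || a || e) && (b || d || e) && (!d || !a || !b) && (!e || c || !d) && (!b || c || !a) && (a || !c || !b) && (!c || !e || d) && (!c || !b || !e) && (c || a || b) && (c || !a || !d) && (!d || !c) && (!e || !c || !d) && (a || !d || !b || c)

False

Suppose d = true.
The clause (!c) is unit, so c = false.
The clause (b) is unit, so b = true.
The clause (!e) is unit, so e = false.
The clause (!a) is unit, so a = false.
That conflicts with the unit clause (a).
So every satisfying assignment has d = False.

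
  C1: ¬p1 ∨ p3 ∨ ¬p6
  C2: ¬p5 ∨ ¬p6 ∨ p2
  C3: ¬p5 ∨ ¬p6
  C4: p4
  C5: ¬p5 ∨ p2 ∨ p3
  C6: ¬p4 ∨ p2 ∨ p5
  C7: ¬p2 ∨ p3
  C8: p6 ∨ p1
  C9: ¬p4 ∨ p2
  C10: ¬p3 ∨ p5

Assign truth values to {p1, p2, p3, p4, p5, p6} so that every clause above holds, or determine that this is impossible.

p1 ↦ True; p2 ↦ True; p3 ↦ True; p4 ↦ True; p5 ↦ True; p6 ↦ False

From the singleton clause (p4), p4 = True.
From the singleton clause (p2), p2 = True.
From the singleton clause (p3), p3 = True.
From the singleton clause (p5), p5 = True.
From the singleton clause (¬p6), p6 = False.
From the singleton clause (p1), p1 = True.
This assignment satisfies each clause.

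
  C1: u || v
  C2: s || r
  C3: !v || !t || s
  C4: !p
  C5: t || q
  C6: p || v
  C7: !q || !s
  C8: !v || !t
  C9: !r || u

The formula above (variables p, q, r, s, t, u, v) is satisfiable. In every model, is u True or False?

True

Suppose u = false.
The clause (v) is unit, so v = true.
The clause (!p) is unit, so p = false.
The clause (!t) is unit, so t = false.
The clause (q) is unit, so q = true.
The clause (!s) is unit, so s = false.
The clause (r) is unit, so r = true.
But (!r) is also a unit clause — contradiction.
So every satisfying assignment has u = True.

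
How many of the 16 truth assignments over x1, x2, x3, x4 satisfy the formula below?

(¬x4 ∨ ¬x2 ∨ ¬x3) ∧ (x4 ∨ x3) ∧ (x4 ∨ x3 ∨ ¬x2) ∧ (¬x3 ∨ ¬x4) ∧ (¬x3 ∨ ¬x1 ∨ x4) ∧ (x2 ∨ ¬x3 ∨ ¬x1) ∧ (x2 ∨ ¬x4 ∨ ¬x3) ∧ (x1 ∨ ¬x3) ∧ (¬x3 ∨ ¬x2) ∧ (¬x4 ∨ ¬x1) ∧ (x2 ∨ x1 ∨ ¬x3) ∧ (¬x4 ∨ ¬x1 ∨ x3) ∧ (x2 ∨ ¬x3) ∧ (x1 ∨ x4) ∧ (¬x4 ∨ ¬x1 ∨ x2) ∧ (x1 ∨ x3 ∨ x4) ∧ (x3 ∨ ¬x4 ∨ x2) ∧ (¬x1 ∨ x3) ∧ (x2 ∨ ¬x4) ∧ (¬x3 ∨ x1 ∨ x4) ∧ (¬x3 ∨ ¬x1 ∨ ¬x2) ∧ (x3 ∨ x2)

1

There are 2^4 = 16 truth assignments over (x1, x2, x3, x4).
Check each against the 22 clauses (columns in the order x1, x2, x3, x4):
  F F F F  ✗ fails (x4 ∨ x3)
  F F F T  ✗ fails (x3 ∨ ¬x4 ∨ x2)
  F F T F  ✗ fails (x1 ∨ ¬x3)
  F F T T  ✗ fails (¬x3 ∨ ¬x4)
  F T F F  ✗ fails (x4 ∨ x3)
  F T F T  ✓ satisfies all
  F T T F  ✗ fails (x1 ∨ ¬x3)
  F T T T  ✗ fails (¬x4 ∨ ¬x2 ∨ ¬x3)
  T F F F  ✗ fails (x4 ∨ x3)
  T F F T  ✗ fails (¬x4 ∨ ¬x1)
  T F T F  ✗ fails (¬x3 ∨ ¬x1 ∨ x4)
  T F T T  ✗ fails (¬x3 ∨ ¬x4)
  T T F F  ✗ fails (x4 ∨ x3)
  T T F T  ✗ fails (¬x4 ∨ ¬x1)
  T T T F  ✗ fails (¬x3 ∨ ¬x1 ∨ x4)
  T T T T  ✗ fails (¬x4 ∨ ¬x2 ∨ ¬x3)
1 of the 16 rows is a model.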